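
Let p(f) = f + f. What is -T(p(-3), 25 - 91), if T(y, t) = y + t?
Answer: 72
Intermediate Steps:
p(f) = 2*f
T(y, t) = t + y
-T(p(-3), 25 - 91) = -((25 - 91) + 2*(-3)) = -(-66 - 6) = -1*(-72) = 72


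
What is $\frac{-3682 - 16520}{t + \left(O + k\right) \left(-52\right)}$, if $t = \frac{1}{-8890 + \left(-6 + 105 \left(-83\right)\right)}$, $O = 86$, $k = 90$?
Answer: $\frac{118592474}{53725291} \approx 2.2074$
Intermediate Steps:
$t = - \frac{1}{17611}$ ($t = \frac{1}{-8890 - 8721} = \frac{1}{-17611} = - \frac{1}{17611} \approx -5.6783 \cdot 10^{-5}$)
$\frac{-3682 - 16520}{t + \left(O + k\right) \left(-52\right)} = \frac{-3682 - 16520}{- \frac{1}{17611} + \left(86 + 90\right) \left(-52\right)} = - \frac{20202}{- \frac{1}{17611} + 176 \left(-52\right)} = - \frac{20202}{- \frac{1}{17611} - 9152} = - \frac{20202}{- \frac{161175873}{17611}} = \left(-20202\right) \left(- \frac{17611}{161175873}\right) = \frac{118592474}{53725291}$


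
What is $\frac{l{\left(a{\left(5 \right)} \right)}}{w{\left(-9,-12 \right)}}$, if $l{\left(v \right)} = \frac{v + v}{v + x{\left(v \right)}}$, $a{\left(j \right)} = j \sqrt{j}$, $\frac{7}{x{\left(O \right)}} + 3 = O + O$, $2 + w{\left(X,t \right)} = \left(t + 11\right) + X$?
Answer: $- \frac{63125}{389544} + \frac{35 \sqrt{5}}{129848} \approx -0.16145$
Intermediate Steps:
$w{\left(X,t \right)} = 9 + X + t$ ($w{\left(X,t \right)} = -2 + \left(\left(t + 11\right) + X\right) = -2 + \left(\left(11 + t\right) + X\right) = -2 + \left(11 + X + t\right) = 9 + X + t$)
$x{\left(O \right)} = \frac{7}{-3 + 2 O}$ ($x{\left(O \right)} = \frac{7}{-3 + \left(O + O\right)} = \frac{7}{-3 + 2 O}$)
$a{\left(j \right)} = j^{\frac{3}{2}}$
$l{\left(v \right)} = \frac{2 v}{v + \frac{7}{-3 + 2 v}}$ ($l{\left(v \right)} = \frac{v + v}{v + \frac{7}{-3 + 2 v}} = \frac{2 v}{v + \frac{7}{-3 + 2 v}}$)
$\frac{l{\left(a{\left(5 \right)} \right)}}{w{\left(-9,-12 \right)}} = \frac{2 \cdot 5^{\frac{3}{2}} \frac{1}{7 + 5^{\frac{3}{2}} \left(-3 + 2 \cdot 5^{\frac{3}{2}}\right)} \left(-3 + 2 \cdot 5^{\frac{3}{2}}\right)}{9 - 9 - 12} = \frac{2 \cdot 5 \sqrt{5} \frac{1}{7 + 5 \sqrt{5} \left(-3 + 2 \cdot 5 \sqrt{5}\right)} \left(-3 + 2 \cdot 5 \sqrt{5}\right)}{-12} = \frac{2 \cdot 5 \sqrt{5} \left(-3 + 10 \sqrt{5}\right)}{7 + 5 \sqrt{5} \left(-3 + 10 \sqrt{5}\right)} \left(- \frac{1}{12}\right) = \frac{10 \sqrt{5} \left(-3 + 10 \sqrt{5}\right)}{7 + 5 \sqrt{5} \left(-3 + 10 \sqrt{5}\right)} \left(- \frac{1}{12}\right) = - \frac{5 \sqrt{5} \left(-3 + 10 \sqrt{5}\right)}{6 \left(7 + 5 \sqrt{5} \left(-3 + 10 \sqrt{5}\right)\right)}$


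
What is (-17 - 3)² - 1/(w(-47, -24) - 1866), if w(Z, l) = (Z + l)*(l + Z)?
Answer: 1269999/3175 ≈ 400.00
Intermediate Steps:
w(Z, l) = (Z + l)² (w(Z, l) = (Z + l)*(Z + l) = (Z + l)²)
(-17 - 3)² - 1/(w(-47, -24) - 1866) = (-17 - 3)² - 1/((-47 - 24)² - 1866) = (-20)² - 1/((-71)² - 1866) = 400 - 1/(5041 - 1866) = 400 - 1/3175 = 1269999/3175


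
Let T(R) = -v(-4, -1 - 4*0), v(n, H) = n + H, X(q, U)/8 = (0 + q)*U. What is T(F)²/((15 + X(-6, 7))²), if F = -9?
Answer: 25/103041 ≈ 0.00024262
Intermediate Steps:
X(q, U) = 8*U*q (X(q, U) = 8*((0 + q)*U) = 8*(q*U) = 8*(U*q) = 8*U*q)
v(n, H) = H + n
T(R) = 5 (T(R) = -((-1 - 4*0) - 4) = -((-1 + 0) - 4) = -(-1 - 4) = -1*(-5) = 5)
T(F)²/((15 + X(-6, 7))²) = 5²/((15 + 8*7*(-6))²) = 25/((15 - 336)²) = 25/((-321)²) = 25/103041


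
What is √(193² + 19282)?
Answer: √56531 ≈ 237.76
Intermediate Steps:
√(193² + 19282) = √(37249 + 19282) = √56531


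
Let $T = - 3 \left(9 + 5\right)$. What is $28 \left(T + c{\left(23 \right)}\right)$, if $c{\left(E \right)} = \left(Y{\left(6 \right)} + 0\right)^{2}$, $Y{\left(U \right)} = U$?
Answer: $-168$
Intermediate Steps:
$T = -42$ ($T = \left(-3\right) 14 = -42$)
$c{\left(E \right)} = 36$ ($c{\left(E \right)} = \left(6 + 0\right)^{2} = 6^{2} = 36$)
$28 \left(T + c{\left(23 \right)}\right) = 28 \left(-42 + 36\right) = 28 \left(-6\right) = -168$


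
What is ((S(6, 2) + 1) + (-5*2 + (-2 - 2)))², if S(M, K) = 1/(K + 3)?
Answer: 4096/25 ≈ 163.84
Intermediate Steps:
S(M, K) = 1/(3 + K)
((S(6, 2) + 1) + (-5*2 + (-2 - 2)))² = ((1/(3 + 2) + 1) + (-5*2 + (-2 - 2)))² = ((1/5 + 1) + (-10 - 4))² = ((⅕ + 1) - 14)² = (6/5 - 14)² = (-64/5)² = 4096/25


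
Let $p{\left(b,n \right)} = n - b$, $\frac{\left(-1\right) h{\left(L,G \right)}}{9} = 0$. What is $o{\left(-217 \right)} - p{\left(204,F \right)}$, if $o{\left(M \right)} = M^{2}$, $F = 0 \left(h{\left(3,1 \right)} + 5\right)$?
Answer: $47293$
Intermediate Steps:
$h{\left(L,G \right)} = 0$ ($h{\left(L,G \right)} = \left(-9\right) 0 = 0$)
$F = 0$ ($F = 0 \left(0 + 5\right) = 0 \cdot 5 = 0$)
$o{\left(-217 \right)} - p{\left(204,F \right)} = \left(-217\right)^{2} - \left(0 - 204\right) = 47089 - \left(0 - 204\right) = 47089 - -204 = 47089 + 204 = 47293$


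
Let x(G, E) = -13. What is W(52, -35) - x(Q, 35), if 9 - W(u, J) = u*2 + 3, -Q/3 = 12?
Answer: -85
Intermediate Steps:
Q = -36 (Q = -3*12 = -36)
W(u, J) = 6 - 2*u (W(u, J) = 9 - (u*2 + 3) = 9 - (2*u + 3) = 9 - (3 + 2*u) = 9 + (-3 - 2*u) = 6 - 2*u)
W(52, -35) - x(Q, 35) = (6 - 2*52) - 1*(-13) = (6 - 104) + 13 = -98 + 13 = -85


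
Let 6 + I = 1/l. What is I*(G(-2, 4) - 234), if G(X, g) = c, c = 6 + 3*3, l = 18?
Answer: 7811/6 ≈ 1301.8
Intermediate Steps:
c = 15 (c = 6 + 9 = 15)
G(X, g) = 15
I = -107/18 (I = -6 + 1/18 = -107/18 ≈ -5.9444)
I*(G(-2, 4) - 234) = -107*(15 - 234)/18 = -107/18*(-219) = 7811/6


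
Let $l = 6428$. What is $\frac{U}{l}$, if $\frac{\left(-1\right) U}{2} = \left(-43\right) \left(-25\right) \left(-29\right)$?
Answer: $\frac{31175}{3214} \approx 9.6998$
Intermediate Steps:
$U = 62350$ ($U = - 2 \left(-43\right) \left(-25\right) \left(-29\right) = - 2 \cdot 1075 \left(-29\right) = \left(-2\right) \left(-31175\right) = 62350$)
$\frac{U}{l} = \frac{62350}{6428} = 62350 \cdot \frac{1}{6428} = \frac{31175}{3214}$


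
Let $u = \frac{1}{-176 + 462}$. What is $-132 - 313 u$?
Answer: $- \frac{38065}{286} \approx -133.09$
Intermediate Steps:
$u = \frac{1}{286} \approx 0.0034965$
$-132 - 313 u = -132 - \frac{313}{286} = - \frac{38065}{286}$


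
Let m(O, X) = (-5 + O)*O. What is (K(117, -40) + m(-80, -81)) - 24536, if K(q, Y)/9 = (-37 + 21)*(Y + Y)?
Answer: -6216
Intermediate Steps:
m(O, X) = O*(-5 + O)
K(q, Y) = -288*Y (K(q, Y) = 9*((-37 + 21)*(Y + Y)) = 9*(-32*Y) = -288*Y)
(K(117, -40) + m(-80, -81)) - 24536 = (-288*(-40) - 80*(-5 - 80)) - 24536 = (11520 - 80*(-85)) - 24536 = (11520 + 6800) - 24536 = 18320 - 24536 = -6216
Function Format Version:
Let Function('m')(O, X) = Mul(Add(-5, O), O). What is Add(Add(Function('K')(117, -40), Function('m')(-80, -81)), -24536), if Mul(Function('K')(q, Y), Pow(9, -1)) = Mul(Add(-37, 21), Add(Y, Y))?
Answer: -6216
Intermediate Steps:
Function('m')(O, X) = Mul(O, Add(-5, O))
Function('K')(q, Y) = Mul(-288, Y) (Function('K')(q, Y) = Mul(9, Mul(Add(-37, 21), Add(Y, Y))) = Mul(9, Mul(-16, Mul(2, Y))) = Mul(9, Mul(-32, Y)) = Mul(-288, Y))
Add(Add(Function('K')(117, -40), Function('m')(-80, -81)), -24536) = Add(Add(Mul(-288, -40), Mul(-80, Add(-5, -80))), -24536) = Add(Add(11520, Mul(-80, -85)), -24536) = Add(Add(11520, 6800), -24536) = Add(18320, -24536) = -6216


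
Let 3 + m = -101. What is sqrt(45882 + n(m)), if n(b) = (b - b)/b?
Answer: 3*sqrt(5098) ≈ 214.20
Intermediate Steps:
m = -104 (m = -3 - 101 = -104)
n(b) = 0 (n(b) = 0/b = 0)
sqrt(45882 + n(m)) = sqrt(45882 + 0) = sqrt(45882) = 3*sqrt(5098)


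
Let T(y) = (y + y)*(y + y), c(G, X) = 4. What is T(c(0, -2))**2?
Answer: 4096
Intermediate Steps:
T(y) = 4*y**2 (T(y) = (2*y)*(2*y) = 4*y**2)
T(c(0, -2))**2 = (4*4**2)**2 = (4*16)**2 = 64**2 = 4096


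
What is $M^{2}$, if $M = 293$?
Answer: $85849$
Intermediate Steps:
$M^{2} = 293^{2} = 85849$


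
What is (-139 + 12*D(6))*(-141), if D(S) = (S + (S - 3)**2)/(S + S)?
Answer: 17484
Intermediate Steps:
D(S) = (S + (-3 + S)**2)/(2*S) (D(S) = (S + (-3 + S)**2)/((2*S)) = (S + (-3 + S)**2)*(1/(2*S)) = (S + (-3 + S)**2)/(2*S))
(-139 + 12*D(6))*(-141) = (-139 + 12*((1/2)*(6 + (-3 + 6)**2)/6))*(-141) = (-139 + 12*((1/2)*(1/6)*(6 + 3**2)))*(-141) = (-139 + 12*((1/2)*(1/6)*(6 + 9)))*(-141) = (-139 + 12*((1/2)*(1/6)*15))*(-141) = (-139 + 12*(5/4))*(-141) = (-139 + 15)*(-141) = -124*(-141) = 17484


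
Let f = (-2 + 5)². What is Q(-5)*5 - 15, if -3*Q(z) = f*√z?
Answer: -15 - 15*I*√5 ≈ -15.0 - 33.541*I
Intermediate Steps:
f = 9 (f = 3² = 9)
Q(z) = -3*√z
Q(-5)*5 - 15 = -3*I*√5*5 - 15 = -15*I*√5 - 15 = -15 - 15*I*√5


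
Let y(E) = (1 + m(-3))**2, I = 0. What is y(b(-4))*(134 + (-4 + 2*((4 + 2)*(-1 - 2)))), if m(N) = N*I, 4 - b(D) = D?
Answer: 94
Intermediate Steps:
b(D) = 4 - D
m(N) = 0 (m(N) = N*0 = 0)
y(E) = 1 (y(E) = (1 + 0)**2 = 1**2 = 1)
y(b(-4))*(134 + (-4 + 2*((4 + 2)*(-1 - 2)))) = 1*(134 + (-4 + 2*((4 + 2)*(-1 - 2)))) = 1*(134 + (-4 + 2*(6*(-3)))) = 1*(134 + (-4 + 2*(-18))) = 1*(134 + (-4 - 36)) = 1*(134 - 40) = 1*94 = 94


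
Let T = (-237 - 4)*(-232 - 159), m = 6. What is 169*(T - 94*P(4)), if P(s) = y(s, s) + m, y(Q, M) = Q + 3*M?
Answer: 15575547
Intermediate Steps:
P(s) = 6 + 4*s (P(s) = (s + 3*s) + 6 = 4*s + 6 = 6 + 4*s)
T = 94231 (T = -241*(-391) = 94231)
169*(T - 94*P(4)) = 169*(94231 - 94*(6 + 4*4)) = 169*(94231 - 94*(6 + 16)) = 169*(94231 - 94*22) = 169*(94231 - 2068) = 169*92163 = 15575547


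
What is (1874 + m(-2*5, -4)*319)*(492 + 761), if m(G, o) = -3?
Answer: 1149001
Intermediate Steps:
(1874 + m(-2*5, -4)*319)*(492 + 761) = (1874 - 3*319)*(492 + 761) = (1874 - 957)*1253 = 917*1253 = 1149001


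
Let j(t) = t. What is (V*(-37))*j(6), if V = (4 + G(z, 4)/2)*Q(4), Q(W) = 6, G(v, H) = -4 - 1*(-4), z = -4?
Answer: -5328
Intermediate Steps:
G(v, H) = 0 (G(v, H) = -4 + 4 = 0)
V = 24 (V = (4 + 0/2)*6 = (4 + 0*(1/2))*6 = (4 + 0)*6 = 4*6 = 24)
(V*(-37))*j(6) = (24*(-37))*6 = -888*6 = -5328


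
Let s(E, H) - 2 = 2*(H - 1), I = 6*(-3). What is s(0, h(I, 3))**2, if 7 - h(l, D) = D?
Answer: 64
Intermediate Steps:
I = -18
h(l, D) = 7 - D
s(E, H) = 2*H (s(E, H) = 2 + 2*(H - 1) = 2 + 2*(-1 + H) = 2 + (-2 + 2*H) = 2*H)
s(0, h(I, 3))**2 = (2*(7 - 1*3))**2 = (2*(7 - 3))**2 = (2*4)**2 = 8**2 = 64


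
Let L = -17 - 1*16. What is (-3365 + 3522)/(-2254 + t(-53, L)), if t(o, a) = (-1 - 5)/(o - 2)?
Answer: -8635/123964 ≈ -0.069657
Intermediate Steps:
L = -33 (L = -17 - 16 = -33)
t(o, a) = -6/(-2 + o)
(-3365 + 3522)/(-2254 + t(-53, L)) = (-3365 + 3522)/(-2254 - 6/(-2 - 53)) = 157/(-2254 - 6/(-55)) = 157/(-2254 - 6*(-1/55)) = 157/(-2254 + 6/55) = 157/(-123964/55) = 157*(-55/123964) = -8635/123964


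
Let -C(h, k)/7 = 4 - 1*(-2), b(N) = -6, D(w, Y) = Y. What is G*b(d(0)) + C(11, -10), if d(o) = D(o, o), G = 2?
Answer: -54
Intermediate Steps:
d(o) = o
C(h, k) = -42 (C(h, k) = -7*(4 - 1*(-2)) = -7*(4 + 2) = -7*6 = -42)
G*b(d(0)) + C(11, -10) = 2*(-6) - 42 = -12 - 42 = -54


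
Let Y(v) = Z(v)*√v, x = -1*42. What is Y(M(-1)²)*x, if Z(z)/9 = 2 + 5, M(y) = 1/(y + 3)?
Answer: -1323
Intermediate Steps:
M(y) = 1/(3 + y)
x = -42
Z(z) = 63 (Z(z) = 9*(2 + 5) = 9*7 = 63)
Y(v) = 63*√v
Y(M(-1)²)*x = (63*√((1/(3 - 1))²))*(-42) = (63*√((1/2)²))*(-42) = (63*√((½)²))*(-42) = (63*√(¼))*(-42) = (63*(½))*(-42) = (63/2)*(-42) = -1323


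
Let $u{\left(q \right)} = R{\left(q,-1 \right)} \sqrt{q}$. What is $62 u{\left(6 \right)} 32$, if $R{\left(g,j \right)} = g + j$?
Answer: $9920 \sqrt{6} \approx 24299.0$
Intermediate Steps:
$u{\left(q \right)} = \sqrt{q} \left(-1 + q\right)$ ($u{\left(q \right)} = \left(q - 1\right) \sqrt{q} = \left(-1 + q\right) \sqrt{q} = \sqrt{q} \left(-1 + q\right)$)
$62 u{\left(6 \right)} 32 = 62 \sqrt{6} \left(-1 + 6\right) 32 = 62 \sqrt{6} \cdot 5 \cdot 32 = 62 \cdot 5 \sqrt{6} \cdot 32 = 310 \sqrt{6} \cdot 32 = 9920 \sqrt{6}$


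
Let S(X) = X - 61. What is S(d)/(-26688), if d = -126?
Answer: 187/26688 ≈ 0.0070069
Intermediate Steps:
S(X) = -61 + X
S(d)/(-26688) = (-61 - 126)/(-26688) = -187*(-1/26688) = 187/26688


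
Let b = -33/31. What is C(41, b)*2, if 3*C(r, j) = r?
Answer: 82/3 ≈ 27.333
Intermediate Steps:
b = -33/31 (b = -33*1/31 = -33/31 ≈ -1.0645)
C(r, j) = r/3
C(41, b)*2 = ((⅓)*41)*2 = (41/3)*2 = 82/3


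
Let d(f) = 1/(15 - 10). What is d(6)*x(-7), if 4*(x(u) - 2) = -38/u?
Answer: 47/70 ≈ 0.67143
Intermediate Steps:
x(u) = 2 - 19/(2*u) (x(u) = 2 + (-38/u)/4 = 2 - 19/(2*u))
d(f) = 1/5
d(6)*x(-7) = (2 - 19/2/(-7))/5 = (2 - 19/2*(-1/7))/5 = (2 + 19/14)/5 = (1/5)*(47/14) = 47/70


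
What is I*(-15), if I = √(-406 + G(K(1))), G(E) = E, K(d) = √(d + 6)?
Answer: -15*I*√(406 - √7) ≈ -301.26*I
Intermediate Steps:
K(d) = √(6 + d)
I = √(-406 + √7) (I = √(-406 + √(6 + 1)) = √(-406 + √7) ≈ 20.084*I)
I*(-15) = √(-406 + √7)*(-15) = -15*√(-406 + √7)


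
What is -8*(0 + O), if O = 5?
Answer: -40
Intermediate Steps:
-8*(0 + O) = -8*(0 + 5) = -8*5 = -40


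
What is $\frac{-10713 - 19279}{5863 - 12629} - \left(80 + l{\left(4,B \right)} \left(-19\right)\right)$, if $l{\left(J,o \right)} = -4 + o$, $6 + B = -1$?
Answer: $- \frac{962691}{3383} \approx -284.57$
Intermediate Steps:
$B = -7$ ($B = -6 - 1 = -7$)
$\frac{-10713 - 19279}{5863 - 12629} - \left(80 + l{\left(4,B \right)} \left(-19\right)\right) = \frac{-10713 - 19279}{5863 - 12629} - \left(80 + \left(-4 - 7\right) \left(-19\right)\right) = - \frac{29992}{-6766} - \left(80 - -209\right) = \left(-29992\right) \left(- \frac{1}{6766}\right) - \left(80 + 209\right) = \frac{14996}{3383} - 289 = - \frac{962691}{3383}$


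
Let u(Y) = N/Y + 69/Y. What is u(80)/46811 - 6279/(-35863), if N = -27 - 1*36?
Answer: 11757158349/67151315720 ≈ 0.17508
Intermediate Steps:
N = -63 (N = -27 - 36 = -63)
u(Y) = 6/Y (u(Y) = -63/Y + 69/Y = 6/Y)
u(80)/46811 - 6279/(-35863) = (6/80)/46811 - 6279/(-35863) = (6*(1/80))*(1/46811) - 6279*(-1/35863) = (3/40)*(1/46811) + 6279/35863 = 3/1872440 + 6279/35863 = 11757158349/67151315720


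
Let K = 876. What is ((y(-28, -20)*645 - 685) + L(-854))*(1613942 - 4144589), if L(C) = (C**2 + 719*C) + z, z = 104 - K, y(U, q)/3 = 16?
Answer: -366419971071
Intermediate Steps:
y(U, q) = 48 (y(U, q) = 3*16 = 48)
z = -772 (z = 104 - 1*876 = 104 - 876 = -772)
L(C) = -772 + C**2 + 719*C (L(C) = (C**2 + 719*C) - 772 = -772 + C**2 + 719*C)
((y(-28, -20)*645 - 685) + L(-854))*(1613942 - 4144589) = ((48*645 - 685) + (-772 + (-854)**2 + 719*(-854)))*(1613942 - 4144589) = ((30960 - 685) + (-772 + 729316 - 614026))*(-2530647) = (30275 + 114518)*(-2530647) = 144793*(-2530647) = -366419971071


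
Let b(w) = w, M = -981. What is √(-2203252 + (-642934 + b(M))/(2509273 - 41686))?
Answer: I*√13415571295747637493/2467587 ≈ 1484.3*I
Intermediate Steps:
√(-2203252 + (-642934 + b(M))/(2509273 - 41686)) = √(-2203252 + (-642934 - 981)/(2509273 - 41686)) = √(-2203252 - 643915/2467587) = √(-5436716636839/2467587) = I*√13415571295747637493/2467587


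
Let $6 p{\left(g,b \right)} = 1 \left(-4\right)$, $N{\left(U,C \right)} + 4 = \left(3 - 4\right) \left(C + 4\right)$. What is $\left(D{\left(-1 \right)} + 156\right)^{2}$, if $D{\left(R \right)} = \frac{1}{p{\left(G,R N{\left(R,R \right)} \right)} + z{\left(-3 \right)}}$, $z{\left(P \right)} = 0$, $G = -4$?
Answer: $\frac{95481}{4} \approx 23870.0$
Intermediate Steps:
$N{\left(U,C \right)} = -8 - C$ ($N{\left(U,C \right)} = -4 + \left(3 - 4\right) \left(C + 4\right) = -4 - \left(4 + C\right) = -8 - C$)
$p{\left(g,b \right)} = - \frac{2}{3}$ ($p{\left(g,b \right)} = \frac{1 \left(-4\right)}{6} = \frac{1}{6} \left(-4\right) = - \frac{2}{3}$)
$D{\left(R \right)} = - \frac{3}{2}$ ($D{\left(R \right)} = \frac{1}{- \frac{2}{3} + 0} = \frac{1}{- \frac{2}{3}} = - \frac{3}{2}$)
$\left(D{\left(-1 \right)} + 156\right)^{2} = \left(- \frac{3}{2} + 156\right)^{2} = \left(\frac{309}{2}\right)^{2} = \frac{95481}{4}$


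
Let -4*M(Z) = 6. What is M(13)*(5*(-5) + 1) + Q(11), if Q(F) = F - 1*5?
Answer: 42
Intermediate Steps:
M(Z) = -3/2 (M(Z) = -1/4*6 = -3/2)
Q(F) = -5 + F (Q(F) = F - 5 = -5 + F)
M(13)*(5*(-5) + 1) + Q(11) = -3*(5*(-5) + 1)/2 + (-5 + 11) = -3*(-25 + 1)/2 + 6 = -3/2*(-24) + 6 = 36 + 6 = 42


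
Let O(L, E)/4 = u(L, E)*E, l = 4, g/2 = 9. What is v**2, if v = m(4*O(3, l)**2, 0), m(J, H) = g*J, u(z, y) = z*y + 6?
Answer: 35664401793024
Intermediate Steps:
g = 18 (g = 2*9 = 18)
u(z, y) = 6 + y*z (u(z, y) = y*z + 6 = 6 + y*z)
O(L, E) = 4*E*(6 + E*L) (O(L, E) = 4*((6 + E*L)*E) = 4*(E*(6 + E*L)) = 4*E*(6 + E*L))
m(J, H) = 18*J
v = 5971968 (v = 18*(4*(4*4*(6 + 4*3))**2) = 18*(4*(4*4*(6 + 12))**2) = 18*(4*(4*4*18)**2) = 18*(4*288**2) = 18*(4*82944) = 18*331776 = 5971968)
v**2 = 5971968**2 = 35664401793024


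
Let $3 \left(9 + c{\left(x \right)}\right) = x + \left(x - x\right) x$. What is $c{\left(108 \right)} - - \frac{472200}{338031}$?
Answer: $\frac{3199679}{112677} \approx 28.397$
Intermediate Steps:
$c{\left(x \right)} = -9 + \frac{x}{3}$ ($c{\left(x \right)} = -9 + \frac{x + \left(x - x\right) x}{3} = -9 + \frac{x + 0 x}{3} = -9 + \frac{x + 0}{3} = -9 + \frac{x}{3}$)
$c{\left(108 \right)} - - \frac{472200}{338031} = \left(-9 + \frac{1}{3} \cdot 108\right) - - \frac{472200}{338031} = \left(-9 + 36\right) - \left(-472200\right) \frac{1}{338031} = 27 - - \frac{157400}{112677} = 27 + \frac{157400}{112677} = \frac{3199679}{112677}$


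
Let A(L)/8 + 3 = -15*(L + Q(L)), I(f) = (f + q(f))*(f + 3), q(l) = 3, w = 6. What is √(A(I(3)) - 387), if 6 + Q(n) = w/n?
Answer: I*√4031 ≈ 63.49*I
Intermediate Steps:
I(f) = (3 + f)² (I(f) = (f + 3)*(f + 3) = (3 + f)*(3 + f) = (3 + f)²)
Q(n) = -6 + 6/n
A(L) = 696 - 720/L - 120*L (A(L) = -24 + 8*(-15*(L + (-6 + 6/L))) = -24 + 8*(-15*(-6 + L + 6/L)) = -24 + 8*(90 - 90/L - 15*L) = -24 + (720 - 720/L - 120*L) = 696 - 720/L - 120*L)
√(A(I(3)) - 387) = √((696 - 720/(9 + 3² + 6*3) - 120*(9 + 3² + 6*3)) - 387) = √((696 - 720/(9 + 9 + 18) - 120*(9 + 9 + 18)) - 387) = √((696 - 720/36 - 120*36) - 387) = √((696 - 720*1/36 - 4320) - 387) = √((696 - 20 - 4320) - 387) = √(-3644 - 387) = √(-4031) = I*√4031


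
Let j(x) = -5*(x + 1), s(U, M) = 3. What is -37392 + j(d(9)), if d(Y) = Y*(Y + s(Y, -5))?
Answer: -37937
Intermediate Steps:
d(Y) = Y*(3 + Y) (d(Y) = Y*(Y + 3) = Y*(3 + Y))
j(x) = -5 - 5*x (j(x) = -5*(1 + x) = -5 - 5*x)
-37392 + j(d(9)) = -37392 + (-5 - 45*(3 + 9)) = -37392 + (-5 - 45*12) = -37392 + (-5 - 5*108) = -37392 + (-5 - 540) = -37392 - 545 = -37937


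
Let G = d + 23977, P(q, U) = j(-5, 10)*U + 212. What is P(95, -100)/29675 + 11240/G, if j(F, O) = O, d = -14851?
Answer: 163177856/135407025 ≈ 1.2051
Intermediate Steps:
P(q, U) = 212 + 10*U (P(q, U) = 10*U + 212 = 212 + 10*U)
G = 9126 (G = -14851 + 23977 = 9126)
P(95, -100)/29675 + 11240/G = (212 + 10*(-100))/29675 + 11240/9126 = (212 - 1000)*(1/29675) + 11240*(1/9126) = -788*1/29675 + 5620/4563 = -788/29675 + 5620/4563 = 163177856/135407025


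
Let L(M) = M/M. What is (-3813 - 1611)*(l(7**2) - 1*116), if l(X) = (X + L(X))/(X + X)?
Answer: 30694416/49 ≈ 6.2642e+5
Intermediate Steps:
L(M) = 1
l(X) = (1 + X)/(2*X) (l(X) = (X + 1)/(X + X) = (1 + X)/((2*X)) = (1 + X)*(1/(2*X)) = (1 + X)/(2*X))
(-3813 - 1611)*(l(7**2) - 1*116) = (-3813 - 1611)*((1 + 7**2)/(2*(7**2)) - 1*116) = -5424*((1/2)*(1 + 49)/49 - 116) = -5424*((1/2)*(1/49)*50 - 116) = -5424*(25/49 - 116) = -5424*(-5659/49) = 30694416/49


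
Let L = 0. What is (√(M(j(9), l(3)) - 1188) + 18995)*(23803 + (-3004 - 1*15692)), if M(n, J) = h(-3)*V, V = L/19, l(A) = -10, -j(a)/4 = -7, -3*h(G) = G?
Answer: 97007465 + 30642*I*√33 ≈ 9.7007e+7 + 1.7603e+5*I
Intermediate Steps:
h(G) = -G/3
j(a) = 28 (j(a) = -4*(-7) = 28)
V = 0 (V = 0/19 = 0*(1/19) = 0)
M(n, J) = 0 (M(n, J) = -⅓*(-3)*0 = 1*0 = 0)
(√(M(j(9), l(3)) - 1188) + 18995)*(23803 + (-3004 - 1*15692)) = (√(0 - 1188) + 18995)*(23803 + (-3004 - 1*15692)) = (√(-1188) + 18995)*(23803 + (-3004 - 15692)) = (6*I*√33 + 18995)*(23803 - 18696) = (18995 + 6*I*√33)*5107 = 97007465 + 30642*I*√33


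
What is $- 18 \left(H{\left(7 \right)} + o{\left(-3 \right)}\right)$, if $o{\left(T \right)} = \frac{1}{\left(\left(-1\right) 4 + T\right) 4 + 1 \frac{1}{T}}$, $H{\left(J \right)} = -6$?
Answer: $\frac{9234}{85} \approx 108.64$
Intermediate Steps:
$o{\left(T \right)} = \frac{1}{-16 + \frac{1}{T} + 4 T}$ ($o{\left(T \right)} = \frac{1}{\left(-4 + T\right) 4 + \frac{1}{T}} = \frac{1}{\left(-16 + 4 T\right) + \frac{1}{T}} = \frac{1}{-16 + \frac{1}{T} + 4 T}$)
$- 18 \left(H{\left(7 \right)} + o{\left(-3 \right)}\right) = - 18 \left(-6 - \frac{3}{1 - -48 + 4 \left(-3\right)^{2}}\right) = - 18 \left(-6 - \frac{3}{1 + 48 + 4 \cdot 9}\right) = - 18 \left(-6 - \frac{3}{1 + 48 + 36}\right) = - 18 \left(-6 - \frac{3}{85}\right) = \left(-18\right) \left(- \frac{513}{85}\right) = \frac{9234}{85}$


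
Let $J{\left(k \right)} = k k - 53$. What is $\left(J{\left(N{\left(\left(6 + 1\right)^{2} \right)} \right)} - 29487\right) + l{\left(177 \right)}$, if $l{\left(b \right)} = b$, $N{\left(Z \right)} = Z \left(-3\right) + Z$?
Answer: $-19759$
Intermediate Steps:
$N{\left(Z \right)} = - 2 Z$ ($N{\left(Z \right)} = - 3 Z + Z = - 2 Z$)
$J{\left(k \right)} = -53 + k^{2}$ ($J{\left(k \right)} = k^{2} - 53 = -53 + k^{2}$)
$\left(J{\left(N{\left(\left(6 + 1\right)^{2} \right)} \right)} - 29487\right) + l{\left(177 \right)} = \left(\left(-53 + \left(- 2 \left(6 + 1\right)^{2}\right)^{2}\right) - 29487\right) + 177 = \left(\left(-53 + \left(- 2 \cdot 7^{2}\right)^{2}\right) - 29487\right) + 177 = \left(\left(-53 + \left(\left(-2\right) 49\right)^{2}\right) - 29487\right) + 177 = \left(\left(-53 + \left(-98\right)^{2}\right) - 29487\right) + 177 = \left(\left(-53 + 9604\right) - 29487\right) + 177 = \left(9551 - 29487\right) + 177 = -19936 + 177 = -19759$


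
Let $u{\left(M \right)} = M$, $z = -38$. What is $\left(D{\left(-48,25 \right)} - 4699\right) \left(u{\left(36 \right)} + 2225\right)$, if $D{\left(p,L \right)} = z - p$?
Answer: $-10601829$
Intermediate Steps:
$D{\left(p,L \right)} = -38 - p$
$\left(D{\left(-48,25 \right)} - 4699\right) \left(u{\left(36 \right)} + 2225\right) = \left(\left(-38 - -48\right) - 4699\right) \left(36 + 2225\right) = \left(\left(-38 + 48\right) - 4699\right) 2261 = \left(10 - 4699\right) 2261 = \left(-4689\right) 2261 = -10601829$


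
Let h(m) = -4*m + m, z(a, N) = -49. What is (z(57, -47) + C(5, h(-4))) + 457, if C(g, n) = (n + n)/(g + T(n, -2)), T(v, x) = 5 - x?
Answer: 410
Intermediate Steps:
h(m) = -3*m
C(g, n) = 2*n/(7 + g) (C(g, n) = (n + n)/(g + (5 - 1*(-2))) = (2*n)/(g + (5 + 2)) = (2*n)/(g + 7) = (2*n)/(7 + g) = 2*n/(7 + g))
(z(57, -47) + C(5, h(-4))) + 457 = (-49 + 2*(-3*(-4))/(7 + 5)) + 457 = (-49 + 2*12/12) + 457 = (-49 + 2*12*(1/12)) + 457 = (-49 + 2) + 457 = -47 + 457 = 410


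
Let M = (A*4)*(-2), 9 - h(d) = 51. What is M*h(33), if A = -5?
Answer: -1680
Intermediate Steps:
h(d) = -42 (h(d) = 9 - 1*51 = 9 - 51 = -42)
M = 40 (M = -5*4*(-2) = -20*(-2) = 40)
M*h(33) = 40*(-42) = -1680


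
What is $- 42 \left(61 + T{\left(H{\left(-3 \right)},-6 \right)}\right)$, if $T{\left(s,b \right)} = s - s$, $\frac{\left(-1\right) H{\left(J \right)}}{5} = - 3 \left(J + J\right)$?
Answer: $-2562$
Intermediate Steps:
$H{\left(J \right)} = 30 J$ ($H{\left(J \right)} = - 5 \left(- 3 \left(J + J\right)\right) = - 5 \left(- 3 \cdot 2 J\right) = - 5 \left(- 6 J\right) = 30 J$)
$T{\left(s,b \right)} = 0$
$- 42 \left(61 + T{\left(H{\left(-3 \right)},-6 \right)}\right) = - 42 \left(61 + 0\right) = \left(-42\right) 61 = -2562$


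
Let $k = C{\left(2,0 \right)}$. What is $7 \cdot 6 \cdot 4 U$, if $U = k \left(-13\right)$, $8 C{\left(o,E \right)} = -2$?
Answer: $546$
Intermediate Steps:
$C{\left(o,E \right)} = - \frac{1}{4}$ ($C{\left(o,E \right)} = \frac{1}{8} \left(-2\right) = - \frac{1}{4}$)
$k = - \frac{1}{4} \approx -0.25$
$U = \frac{13}{4}$ ($U = \left(- \frac{1}{4}\right) \left(-13\right) = \frac{13}{4} \approx 3.25$)
$7 \cdot 6 \cdot 4 U = 7 \cdot 6 \cdot 4 \cdot \frac{13}{4} = 42 \cdot 4 \cdot \frac{13}{4} = 168 \cdot \frac{13}{4} = 546$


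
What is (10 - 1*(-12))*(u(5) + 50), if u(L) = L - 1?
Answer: 1188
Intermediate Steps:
u(L) = -1 + L
(10 - 1*(-12))*(u(5) + 50) = (10 - 1*(-12))*((-1 + 5) + 50) = (10 + 12)*(4 + 50) = 22*54 = 1188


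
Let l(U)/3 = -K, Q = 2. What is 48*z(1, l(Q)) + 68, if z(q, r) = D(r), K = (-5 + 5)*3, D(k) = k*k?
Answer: 68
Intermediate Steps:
D(k) = k**2
K = 0 (K = 0*3 = 0)
l(U) = 0 (l(U) = 3*(-1*0) = 3*0 = 0)
z(q, r) = r**2
48*z(1, l(Q)) + 68 = 48*0**2 + 68 = 48*0 + 68 = 0 + 68 = 68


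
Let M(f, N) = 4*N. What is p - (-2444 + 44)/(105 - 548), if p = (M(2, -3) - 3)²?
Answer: 97275/443 ≈ 219.58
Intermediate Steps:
p = 225 (p = (4*(-3) - 3)² = (-12 - 3)² = (-15)² = 225)
p - (-2444 + 44)/(105 - 548) = 225 - (-2444 + 44)/(105 - 548) = 225 - (-2400)/(-443) = 225 - (-2400)*(-1)/443 = 225 - 1*2400/443 = 225 - 2400/443 = 97275/443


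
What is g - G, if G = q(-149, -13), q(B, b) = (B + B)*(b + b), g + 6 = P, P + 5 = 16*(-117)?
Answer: -9631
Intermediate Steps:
P = -1877 (P = -5 + 16*(-117) = -5 - 1872 = -1877)
g = -1883 (g = -6 - 1877 = -1883)
q(B, b) = 4*B*b (q(B, b) = (2*B)*(2*b) = 4*B*b)
G = 7748 (G = 4*(-149)*(-13) = 7748)
g - G = -1883 - 1*7748 = -1883 - 7748 = -9631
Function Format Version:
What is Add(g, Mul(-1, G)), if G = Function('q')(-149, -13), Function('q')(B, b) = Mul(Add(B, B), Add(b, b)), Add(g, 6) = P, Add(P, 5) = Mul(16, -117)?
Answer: -9631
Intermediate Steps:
P = -1877 (P = Add(-5, Mul(16, -117)) = Add(-5, -1872) = -1877)
g = -1883 (g = Add(-6, -1877) = -1883)
Function('q')(B, b) = Mul(4, B, b) (Function('q')(B, b) = Mul(Mul(2, B), Mul(2, b)) = Mul(4, B, b))
G = 7748 (G = Mul(4, -149, -13) = 7748)
Add(g, Mul(-1, G)) = Add(-1883, Mul(-1, 7748)) = Add(-1883, -7748) = -9631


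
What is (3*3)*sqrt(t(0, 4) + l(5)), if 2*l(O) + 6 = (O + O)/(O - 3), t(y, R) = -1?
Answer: 9*I*sqrt(6)/2 ≈ 11.023*I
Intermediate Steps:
l(O) = -3 + O/(-3 + O) (l(O) = -3 + ((O + O)/(O - 3))/2 = -3 + ((2*O)/(-3 + O))/2 = -3 + (2*O/(-3 + O))/2 = -3 + O/(-3 + O))
(3*3)*sqrt(t(0, 4) + l(5)) = (3*3)*sqrt(-1 + (9 - 2*5)/(-3 + 5)) = 9*sqrt(-1 + (9 - 10)/2) = 9*sqrt(-1 + (1/2)*(-1)) = 9*sqrt(-1 - 1/2) = 9*sqrt(-3/2) = 9*(I*sqrt(6)/2) = 9*I*sqrt(6)/2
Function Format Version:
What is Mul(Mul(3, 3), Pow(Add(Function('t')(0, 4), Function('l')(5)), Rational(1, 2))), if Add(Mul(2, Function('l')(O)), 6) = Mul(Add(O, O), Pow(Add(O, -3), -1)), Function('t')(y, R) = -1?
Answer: Mul(Rational(9, 2), I, Pow(6, Rational(1, 2))) ≈ Mul(11.023, I)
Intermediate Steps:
Function('l')(O) = Add(-3, Mul(O, Pow(Add(-3, O), -1))) (Function('l')(O) = Add(-3, Mul(Rational(1, 2), Mul(Add(O, O), Pow(Add(O, -3), -1)))) = Add(-3, Mul(Rational(1, 2), Mul(Mul(2, O), Pow(Add(-3, O), -1)))) = Add(-3, Mul(Rational(1, 2), Mul(2, O, Pow(Add(-3, O), -1)))) = Add(-3, Mul(O, Pow(Add(-3, O), -1))))
Mul(Mul(3, 3), Pow(Add(Function('t')(0, 4), Function('l')(5)), Rational(1, 2))) = Mul(Mul(3, 3), Pow(Add(-1, Mul(Pow(Add(-3, 5), -1), Add(9, Mul(-2, 5)))), Rational(1, 2))) = Mul(9, Pow(Add(-1, Mul(Pow(2, -1), Add(9, -10))), Rational(1, 2))) = Mul(9, Pow(Add(-1, Mul(Rational(1, 2), -1)), Rational(1, 2))) = Mul(9, Pow(Add(-1, Rational(-1, 2)), Rational(1, 2))) = Mul(9, Pow(Rational(-3, 2), Rational(1, 2))) = Mul(9, Mul(Rational(1, 2), I, Pow(6, Rational(1, 2)))) = Mul(Rational(9, 2), I, Pow(6, Rational(1, 2)))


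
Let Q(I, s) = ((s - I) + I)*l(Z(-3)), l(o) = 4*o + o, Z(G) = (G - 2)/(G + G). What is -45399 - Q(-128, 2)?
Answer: -136222/3 ≈ -45407.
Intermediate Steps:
Z(G) = (-2 + G)/(2*G) (Z(G) = (-2 + G)/((2*G)) = (-2 + G)*(1/(2*G)) = (-2 + G)/(2*G))
l(o) = 5*o
Q(I, s) = 25*s/6 (Q(I, s) = ((s - I) + I)*(5*((1/2)*(-2 - 3)/(-3))) = s*(5*((1/2)*(-1/3)*(-5))) = s*(5*(5/6)) = s*(25/6) = 25*s/6)
-45399 - Q(-128, 2) = -45399 - 25*2/6 = -45399 - 1*25/3 = -45399 - 25/3 = -136222/3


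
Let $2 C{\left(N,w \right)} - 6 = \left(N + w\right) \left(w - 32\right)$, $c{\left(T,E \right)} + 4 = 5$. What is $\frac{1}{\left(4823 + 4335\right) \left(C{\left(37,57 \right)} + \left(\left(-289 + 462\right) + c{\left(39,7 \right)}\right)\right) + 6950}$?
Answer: $\frac{1}{12388566} \approx 8.072 \cdot 10^{-8}$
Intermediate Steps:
$c{\left(T,E \right)} = 1$ ($c{\left(T,E \right)} = -4 + 5 = 1$)
$C{\left(N,w \right)} = 3 + \frac{\left(-32 + w\right) \left(N + w\right)}{2}$ ($C{\left(N,w \right)} = 3 + \frac{\left(N + w\right) \left(w - 32\right)}{2} = 3 + \frac{\left(N + w\right) \left(-32 + w\right)}{2} = 3 + \frac{\left(-32 + w\right) \left(N + w\right)}{2}$)
$\frac{1}{\left(4823 + 4335\right) \left(C{\left(37,57 \right)} + \left(\left(-289 + 462\right) + c{\left(39,7 \right)}\right)\right) + 6950} = \frac{1}{\left(4823 + 4335\right) \left(\left(3 + \frac{57^{2}}{2} - 592 - 912 + \frac{1}{2} \cdot 37 \cdot 57\right) + \left(\left(-289 + 462\right) + 1\right)\right) + 6950} = \frac{1}{9158 \left(\left(3 + \frac{1}{2} \cdot 3249 - 592 - 912 + \frac{2109}{2}\right) + \left(173 + 1\right)\right) + 6950} = \frac{1}{9158 \left(\left(3 + \frac{3249}{2} - 592 - 912 + \frac{2109}{2}\right) + 174\right) + 6950} = \frac{1}{9158 \left(1178 + 174\right) + 6950} = \frac{1}{9158 \cdot 1352 + 6950} = \frac{1}{12381616 + 6950} = \frac{1}{12388566}$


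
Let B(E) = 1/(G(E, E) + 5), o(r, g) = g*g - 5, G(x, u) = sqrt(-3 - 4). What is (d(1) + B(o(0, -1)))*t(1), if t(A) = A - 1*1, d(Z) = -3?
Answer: 0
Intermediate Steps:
t(A) = -1 + A (t(A) = A - 1 = -1 + A)
G(x, u) = I*sqrt(7) (G(x, u) = sqrt(-7) = I*sqrt(7))
o(r, g) = -5 + g**2 (o(r, g) = g**2 - 5 = -5 + g**2)
B(E) = 1/(5 + I*sqrt(7)) (B(E) = 1/(I*sqrt(7) + 5) = 1/(5 + I*sqrt(7)))
(d(1) + B(o(0, -1)))*t(1) = (-3 + (5/32 - I*sqrt(7)/32))*(-1 + 1) = (-91/32 - I*sqrt(7)/32)*0 = 0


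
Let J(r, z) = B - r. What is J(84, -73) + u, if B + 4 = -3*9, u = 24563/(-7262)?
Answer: -859693/7262 ≈ -118.38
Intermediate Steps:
u = -24563/7262 (u = 24563*(-1/7262) = -24563/7262 ≈ -3.3824)
B = -31 (B = -4 - 3*9 = -4 - 27 = -31)
J(r, z) = -31 - r
J(84, -73) + u = (-31 - 1*84) - 24563/7262 = (-31 - 84) - 24563/7262 = -115 - 24563/7262 = -859693/7262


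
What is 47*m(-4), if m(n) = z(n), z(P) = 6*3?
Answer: 846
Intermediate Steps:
z(P) = 18
m(n) = 18
47*m(-4) = 47*18 = 846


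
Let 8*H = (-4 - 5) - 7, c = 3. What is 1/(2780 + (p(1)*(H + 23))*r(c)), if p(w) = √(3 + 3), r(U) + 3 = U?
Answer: 1/2780 ≈ 0.00035971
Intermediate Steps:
r(U) = -3 + U
H = -2 (H = ((-4 - 5) - 7)/8 = (-9 - 7)/8 = (⅛)*(-16) = -2)
p(w) = √6
1/(2780 + (p(1)*(H + 23))*r(c)) = 1/(2780 + (√6*(-2 + 23))*(-3 + 3)) = 1/(2780 + (√6*21)*0) = 1/(2780 + (21*√6)*0) = 1/(2780 + 0) = 1/2780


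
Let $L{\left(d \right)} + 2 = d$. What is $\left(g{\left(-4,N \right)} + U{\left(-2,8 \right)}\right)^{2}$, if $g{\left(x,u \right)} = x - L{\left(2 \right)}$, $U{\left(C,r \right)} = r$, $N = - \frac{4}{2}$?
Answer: $16$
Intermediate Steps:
$L{\left(d \right)} = -2 + d$
$N = -2$ ($N = \left(-4\right) \frac{1}{2} = -2$)
$g{\left(x,u \right)} = x$ ($g{\left(x,u \right)} = x - \left(-2 + 2\right) = x - 0 = x + 0 = x$)
$\left(g{\left(-4,N \right)} + U{\left(-2,8 \right)}\right)^{2} = \left(-4 + 8\right)^{2} = 4^{2} = 16$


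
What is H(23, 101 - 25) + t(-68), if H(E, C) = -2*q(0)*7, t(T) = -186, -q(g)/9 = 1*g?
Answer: -186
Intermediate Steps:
q(g) = -9*g
H(E, C) = 0 (H(E, C) = -(-18)*0*7 = -2*0*7 = 0*7 = 0)
H(23, 101 - 25) + t(-68) = 0 - 186 = -186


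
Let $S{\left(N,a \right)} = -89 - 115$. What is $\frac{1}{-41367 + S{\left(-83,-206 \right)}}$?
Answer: $- \frac{1}{41571} \approx -2.4055 \cdot 10^{-5}$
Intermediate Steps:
$S{\left(N,a \right)} = -204$ ($S{\left(N,a \right)} = -89 - 115 = -204$)
$\frac{1}{-41367 + S{\left(-83,-206 \right)}} = \frac{1}{-41367 - 204} = \frac{1}{-41571} = - \frac{1}{41571}$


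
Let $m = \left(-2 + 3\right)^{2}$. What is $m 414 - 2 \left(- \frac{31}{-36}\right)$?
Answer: $\frac{7421}{18} \approx 412.28$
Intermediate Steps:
$m = 1$ ($m = 1^{2} = 1$)
$m 414 - 2 \left(- \frac{31}{-36}\right) = 1 \cdot 414 - 2 \left(- \frac{31}{-36}\right) = 414 - 2 \left(\left(-31\right) \left(- \frac{1}{36}\right)\right) = 414 - \frac{31}{18} = \frac{7421}{18}$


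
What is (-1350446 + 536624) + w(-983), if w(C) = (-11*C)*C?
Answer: -11443001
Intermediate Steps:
w(C) = -11*C²
(-1350446 + 536624) + w(-983) = (-1350446 + 536624) - 11*(-983)² = -813822 - 11*966289 = -813822 - 10629179 = -11443001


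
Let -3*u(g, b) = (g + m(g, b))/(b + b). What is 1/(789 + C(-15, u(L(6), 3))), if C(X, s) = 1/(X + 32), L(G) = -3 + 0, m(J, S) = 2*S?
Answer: 17/13414 ≈ 0.0012673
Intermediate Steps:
L(G) = -3
u(g, b) = -(g + 2*b)/(6*b) (u(g, b) = -(g + 2*b)/(3*(b + b)) = -(g + 2*b)/(3*(2*b)) = -(g + 2*b)*1/(2*b)/3 = -(g + 2*b)/(6*b))
C(X, s) = 1/(32 + X)
1/(789 + C(-15, u(L(6), 3))) = 1/(789 + 1/(32 - 15)) = 1/(789 + 1/17) = 1/(13414/17) = 17/13414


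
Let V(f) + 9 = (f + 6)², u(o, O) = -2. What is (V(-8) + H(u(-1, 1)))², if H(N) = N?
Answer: 49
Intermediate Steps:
V(f) = -9 + (6 + f)² (V(f) = -9 + (f + 6)² = -9 + (6 + f)²)
(V(-8) + H(u(-1, 1)))² = ((-9 + (6 - 8)²) - 2)² = ((-9 + (-2)²) - 2)² = ((-9 + 4) - 2)² = (-5 - 2)² = (-7)² = 49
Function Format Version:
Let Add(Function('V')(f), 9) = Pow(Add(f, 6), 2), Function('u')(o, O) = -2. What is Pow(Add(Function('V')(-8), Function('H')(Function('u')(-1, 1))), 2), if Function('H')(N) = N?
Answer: 49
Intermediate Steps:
Function('V')(f) = Add(-9, Pow(Add(6, f), 2)) (Function('V')(f) = Add(-9, Pow(Add(f, 6), 2)) = Add(-9, Pow(Add(6, f), 2)))
Pow(Add(Function('V')(-8), Function('H')(Function('u')(-1, 1))), 2) = Pow(Add(Add(-9, Pow(Add(6, -8), 2)), -2), 2) = Pow(Add(Add(-9, Pow(-2, 2)), -2), 2) = Pow(Add(Add(-9, 4), -2), 2) = Pow(Add(-5, -2), 2) = Pow(-7, 2) = 49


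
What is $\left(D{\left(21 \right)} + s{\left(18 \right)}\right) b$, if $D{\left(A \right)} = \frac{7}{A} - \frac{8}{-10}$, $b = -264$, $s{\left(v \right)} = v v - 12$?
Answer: $- \frac{413336}{5} \approx -82667.0$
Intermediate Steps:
$s{\left(v \right)} = -12 + v^{2}$ ($s{\left(v \right)} = v^{2} - 12 = -12 + v^{2}$)
$D{\left(A \right)} = \frac{4}{5} + \frac{7}{A}$ ($D{\left(A \right)} = \frac{7}{A} - - \frac{4}{5} = \frac{7}{A} + \frac{4}{5} = \frac{4}{5} + \frac{7}{A}$)
$\left(D{\left(21 \right)} + s{\left(18 \right)}\right) b = \left(\left(\frac{4}{5} + \frac{7}{21}\right) - \left(12 - 18^{2}\right)\right) \left(-264\right) = \left(\left(\frac{4}{5} + 7 \cdot \frac{1}{21}\right) + \left(-12 + 324\right)\right) \left(-264\right) = \left(\left(\frac{4}{5} + \frac{1}{3}\right) + 312\right) \left(-264\right) = \left(\frac{17}{15} + 312\right) \left(-264\right) = \frac{4697}{15} \left(-264\right) = - \frac{413336}{5}$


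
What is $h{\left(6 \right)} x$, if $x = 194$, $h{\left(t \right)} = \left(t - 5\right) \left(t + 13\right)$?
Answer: $3686$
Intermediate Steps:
$h{\left(t \right)} = \left(-5 + t\right) \left(13 + t\right)$
$h{\left(6 \right)} x = \left(-65 + 6^{2} + 8 \cdot 6\right) 194 = \left(-65 + 36 + 48\right) 194 = 19 \cdot 194 = 3686$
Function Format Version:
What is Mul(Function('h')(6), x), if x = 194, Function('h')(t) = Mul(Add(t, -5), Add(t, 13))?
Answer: 3686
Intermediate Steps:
Function('h')(t) = Mul(Add(-5, t), Add(13, t))
Mul(Function('h')(6), x) = Mul(Add(-65, Pow(6, 2), Mul(8, 6)), 194) = Mul(Add(-65, 36, 48), 194) = Mul(19, 194) = 3686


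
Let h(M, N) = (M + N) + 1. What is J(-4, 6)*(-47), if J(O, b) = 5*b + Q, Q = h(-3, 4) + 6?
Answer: -1786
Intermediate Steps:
h(M, N) = 1 + M + N
Q = 8 (Q = (1 - 3 + 4) + 6 = 2 + 6 = 8)
J(O, b) = 8 + 5*b (J(O, b) = 5*b + 8 = 8 + 5*b)
J(-4, 6)*(-47) = (8 + 5*6)*(-47) = (8 + 30)*(-47) = 38*(-47) = -1786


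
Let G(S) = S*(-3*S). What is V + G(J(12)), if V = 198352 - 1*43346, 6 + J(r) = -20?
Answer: 152978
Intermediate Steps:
J(r) = -26 (J(r) = -6 - 20 = -26)
G(S) = -3*S²
V = 155006 (V = 198352 - 43346 = 155006)
V + G(J(12)) = 155006 - 3*(-26)² = 155006 - 3*676 = 155006 - 2028 = 152978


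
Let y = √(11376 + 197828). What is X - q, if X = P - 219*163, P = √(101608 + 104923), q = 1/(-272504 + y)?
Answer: -662698927013365/18564555203 + √206531 + √52301/37129110406 ≈ -35243.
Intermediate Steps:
y = 2*√52301 (y = √209204 = 2*√52301 ≈ 457.39)
q = 1/(-272504 + 2*√52301) ≈ -3.6758e-6
P = √206531 ≈ 454.46
X = -35697 + √206531 (X = √206531 - 219*163 = √206531 - 1*35697 = √206531 - 35697 = -35697 + √206531 ≈ -35243.)
X - q = (-35697 + √206531) - (-68126/18564555203 - √52301/37129110406) = (-35697 + √206531) + (68126/18564555203 + √52301/37129110406) = -662698927013365/18564555203 + √206531 + √52301/37129110406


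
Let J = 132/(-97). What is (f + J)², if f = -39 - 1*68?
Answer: 110481121/9409 ≈ 11742.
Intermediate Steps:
f = -107 (f = -39 - 68 = -107)
J = -132/97 (J = 132*(-1/97) = -132/97 ≈ -1.3608)
(f + J)² = (-107 - 132/97)² = (-10511/97)² = 110481121/9409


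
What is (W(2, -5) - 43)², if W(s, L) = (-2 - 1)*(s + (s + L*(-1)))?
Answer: 4900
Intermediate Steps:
W(s, L) = -6*s + 3*L (W(s, L) = -3*(s + (s - L)) = -3*(-L + 2*s) = -6*s + 3*L)
(W(2, -5) - 43)² = ((-6*2 + 3*(-5)) - 43)² = ((-12 - 15) - 43)² = (-27 - 43)² = (-70)² = 4900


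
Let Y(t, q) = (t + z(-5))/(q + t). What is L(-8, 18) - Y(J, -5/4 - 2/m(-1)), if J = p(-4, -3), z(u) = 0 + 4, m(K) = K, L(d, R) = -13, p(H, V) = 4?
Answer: -279/19 ≈ -14.684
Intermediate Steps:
z(u) = 4
J = 4
Y(t, q) = (4 + t)/(q + t) (Y(t, q) = (t + 4)/(q + t) = (4 + t)/(q + t))
L(-8, 18) - Y(J, -5/4 - 2/m(-1)) = -13 - (4 + 4)/((-5/4 - 2/(-1)) + 4) = -13 - 8/((-5*1/4 - 2*(-1)) + 4) = -13 - 8/((-5/4 + 2) + 4) = -13 - 8/(3/4 + 4) = -13 - 8/19/4 = -13 - 4*8/19 = -13 - 1*32/19 = -13 - 32/19 = -279/19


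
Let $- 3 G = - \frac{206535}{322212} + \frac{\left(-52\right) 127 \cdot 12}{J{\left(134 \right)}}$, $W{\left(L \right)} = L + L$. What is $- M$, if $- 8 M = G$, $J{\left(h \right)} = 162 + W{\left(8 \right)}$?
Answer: $\frac{4261903301}{229414944} \approx 18.577$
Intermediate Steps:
$W{\left(L \right)} = 2 L$
$J{\left(h \right)} = 178$ ($J{\left(h \right)} = 162 + 2 \cdot 8 = 162 + 16 = 178$)
$G = \frac{4261903301}{28676868}$ ($G = - \frac{- \frac{206535}{322212} + \frac{\left(-52\right) 127 \cdot 12}{178}}{3} = - \frac{\left(-206535\right) \frac{1}{322212} + \left(-6604\right) 12 \cdot \frac{1}{178}}{3} = - \frac{- \frac{68845}{107404} - \frac{39624}{89}}{3} = \left(- \frac{1}{3}\right) \left(- \frac{4261903301}{9558956}\right) = \frac{4261903301}{28676868} \approx 148.62$)
$M = - \frac{4261903301}{229414944}$ ($M = \left(- \frac{1}{8}\right) \frac{4261903301}{28676868} = - \frac{4261903301}{229414944} \approx -18.577$)
$- M = \left(-1\right) \left(- \frac{4261903301}{229414944}\right) = \frac{4261903301}{229414944}$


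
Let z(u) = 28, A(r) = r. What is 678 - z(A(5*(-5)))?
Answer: 650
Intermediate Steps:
678 - z(A(5*(-5))) = 678 - 1*28 = 678 - 28 = 650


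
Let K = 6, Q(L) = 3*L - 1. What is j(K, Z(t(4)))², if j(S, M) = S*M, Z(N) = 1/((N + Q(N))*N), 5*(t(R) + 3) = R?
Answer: 22500/290521 ≈ 0.077447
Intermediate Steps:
Q(L) = -1 + 3*L
t(R) = -3 + R/5
Z(N) = 1/(N*(-1 + 4*N)) (Z(N) = 1/((N + (-1 + 3*N))*N) = 1/((-1 + 4*N)*N) = 1/(N*(-1 + 4*N)))
j(S, M) = M*S
j(K, Z(t(4)))² = ((1/((-3 + (⅕)*4)*(-1 + 4*(-3 + (⅕)*4))))*6)² = ((1/((-3 + ⅘)*(-1 + 4*(-3 + ⅘))))*6)² = ((1/((-11/5)*(-1 + 4*(-11/5))))*6)² = (-5/(11*(-1 - 44/5))*6)² = (-5/(11*(-49/5))*6)² = (-5/11*(-5/49)*6)² = ((25/539)*6)² = (150/539)² = 22500/290521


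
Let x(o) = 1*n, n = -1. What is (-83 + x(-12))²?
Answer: 7056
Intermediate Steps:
x(o) = -1 (x(o) = 1*(-1) = -1)
(-83 + x(-12))² = (-83 - 1)² = (-84)² = 7056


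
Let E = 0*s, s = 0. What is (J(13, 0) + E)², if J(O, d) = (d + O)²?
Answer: 28561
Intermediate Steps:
J(O, d) = (O + d)²
E = 0 (E = 0*0 = 0)
(J(13, 0) + E)² = ((13 + 0)² + 0)² = (13² + 0)² = (169 + 0)² = 169² = 28561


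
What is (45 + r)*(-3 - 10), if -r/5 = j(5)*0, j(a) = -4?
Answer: -585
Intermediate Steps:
r = 0 (r = -(-20)*0 = -5*0 = 0)
(45 + r)*(-3 - 10) = (45 + 0)*(-3 - 10) = 45*(-13) = -585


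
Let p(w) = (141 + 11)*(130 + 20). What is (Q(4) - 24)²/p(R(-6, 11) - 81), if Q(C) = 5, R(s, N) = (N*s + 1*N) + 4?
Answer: 19/1200 ≈ 0.015833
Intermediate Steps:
R(s, N) = 4 + N + N*s (R(s, N) = (N*s + N) + 4 = (N + N*s) + 4 = 4 + N + N*s)
p(w) = 22800 (p(w) = 152*150 = 22800)
(Q(4) - 24)²/p(R(-6, 11) - 81) = (5 - 24)²/22800 = (-19)²*(1/22800) = 361*(1/22800) = 19/1200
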